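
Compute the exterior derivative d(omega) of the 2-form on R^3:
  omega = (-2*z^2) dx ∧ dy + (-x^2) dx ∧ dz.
d(omega) = (-4*z) dx ∧ dy ∧ dz

For a 2-form omega = sum_{i<j} g_{ij} dx_i ∧ dx_j, the exterior derivative is
  d(omega) = sum_{i<j} d(g_{ij}) ∧ dx_i ∧ dx_j = sum_{i<j, k} (∂g_{ij}/∂x_k) dx_k ∧ dx_i ∧ dx_j.
Expand each term, using dx_k ∧ dx_i ∧ dx_j = sgn(permutation) dx_{(a)} ∧ dx_{(b)} ∧ dx_{(c)} with (a < b < c) sorted:
  d(-2*z^2) includes (∂/∂z)(-2*z^2) dz = (-4*z) dz, which multiplied by dx ∧ dy gives (-4*z) dx ∧ dy ∧ dz
Collecting like 3-forms: d(omega) = (-4*z) dx ∧ dy ∧ dz.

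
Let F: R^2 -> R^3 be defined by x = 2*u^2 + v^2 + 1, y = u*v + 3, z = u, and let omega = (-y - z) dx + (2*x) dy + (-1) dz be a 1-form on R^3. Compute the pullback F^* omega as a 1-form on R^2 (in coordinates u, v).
F^* omega = (-4*u^2 - 12*u + 2*v^3 + 2*v - 1) du + (4*u^3 - 2*u*v + 2*u - 6*v) dv

Using F^*(f dg) = (f ∘ F) d(g ∘ F), substitute each coordinate x_i by F_i(u, v) in f_i, and replace dx_i by d F_i = (∂F_i/∂u) du + (∂F_i/∂v) dv.
  For the x component: f_1(F) = -u*v - u - 3; d F_1 = (4*u) du + (2*v) dv
  For the y component: f_2(F) = 4*u^2 + 2*v^2 + 2; d F_2 = (v) du + (u) dv
  For the z component: f_3(F) = -1; d F_3 = (1) du + (0) dv
Combining and collecting du, dv coefficients:
  coeff of du: -4*u^2 - 12*u + 2*v^3 + 2*v - 1
  coeff of dv: 4*u^3 - 2*u*v + 2*u - 6*v
F^* omega = (-4*u^2 - 12*u + 2*v^3 + 2*v - 1) du + (4*u^3 - 2*u*v + 2*u - 6*v) dv.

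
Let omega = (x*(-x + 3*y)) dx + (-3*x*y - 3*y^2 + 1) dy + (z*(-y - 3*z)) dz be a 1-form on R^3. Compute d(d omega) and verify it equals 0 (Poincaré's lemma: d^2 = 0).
d(d omega) = 0

Step 1: d omega = sum_{i<j} (∂f_j/∂x_i - ∂f_i/∂x_j) dx_i ∧ dx_j:
  coeff of dx ∧ dy: -3*x - 3*y
  coeff of dx ∧ dz: 0
  coeff of dy ∧ dz: -z
Step 2: Apply d again to each 2-form coefficient. The only possible 3-form in R^3 is dx ∧ dy ∧ dz, with coefficient
  ∂(coeff of dy∧dz)/∂x - ∂(coeff of dx∧dz)/∂y + ∂(coeff of dx∧dy)/∂z
  = ∂/∂x (-z) - ∂/∂y (0) + ∂/∂z (-3*x - 3*y).
Each of these terms simplifies to sums of mixed partials that cancel in pairs. The result is 0 (by equality of mixed partials for smooth functions — Schwarz / Clairaut).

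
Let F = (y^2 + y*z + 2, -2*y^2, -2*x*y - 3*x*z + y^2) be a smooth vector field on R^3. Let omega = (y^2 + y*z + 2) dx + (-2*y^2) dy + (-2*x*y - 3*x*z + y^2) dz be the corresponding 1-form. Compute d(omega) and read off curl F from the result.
d(omega) = (-2*x + 2*y) dy ∧ dz + (3*y + 3*z) dz ∧ dx + (-2*y - z) dx ∧ dy; curl F = (-2*x + 2*y, 3*y + 3*z, -2*y - z)

d omega = sum_{i<j} (∂f_j/∂x_i - ∂f_i/∂x_j) dx_i ∧ dx_j. Under the identification (dy ∧ dz, dz ∧ dx, dx ∧ dy) ↔ (e_x, e_y, e_z), the coefficients are exactly the components of curl F. Compute:
  ∂R/∂y - ∂Q/∂z = (-2*x + 2*y) - (0) = -2*x + 2*y
  ∂P/∂z - ∂R/∂x = (y) - (-2*y - 3*z) = 3*y + 3*z
  ∂Q/∂x - ∂P/∂y = (0) - (2*y + z) = -2*y - z.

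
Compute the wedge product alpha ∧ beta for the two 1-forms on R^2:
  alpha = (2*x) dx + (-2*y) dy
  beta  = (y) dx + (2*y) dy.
alpha ∧ beta = (2*y*(2*x + y)) dx ∧ dy

Distribute the wedge, using dx_i ∧ dx_j = -dx_j ∧ dx_i and dx_i ∧ dx_i = 0. For each pair (i, j) with i < j, the coefficient of dx_i ∧ dx_j in alpha ∧ beta is (alpha_i * beta_j - alpha_j * beta_i). Collecting: alpha ∧ beta = (2*y*(2*x + y)) dx ∧ dy.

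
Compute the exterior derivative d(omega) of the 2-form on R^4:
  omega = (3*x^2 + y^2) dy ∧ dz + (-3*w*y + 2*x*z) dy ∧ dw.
d(omega) = (6*x) dx ∧ dy ∧ dz + (2*z) dx ∧ dy ∧ dw + (-2*x) dy ∧ dz ∧ dw

For a 2-form omega = sum_{i<j} g_{ij} dx_i ∧ dx_j, the exterior derivative is
  d(omega) = sum_{i<j} d(g_{ij}) ∧ dx_i ∧ dx_j = sum_{i<j, k} (∂g_{ij}/∂x_k) dx_k ∧ dx_i ∧ dx_j.
Expand each term, using dx_k ∧ dx_i ∧ dx_j = sgn(permutation) dx_{(a)} ∧ dx_{(b)} ∧ dx_{(c)} with (a < b < c) sorted:
  d(3*x^2 + y^2) includes (∂/∂x)(3*x^2 + y^2) dx = (6*x) dx, which multiplied by dy ∧ dz gives (6*x) dx ∧ dy ∧ dz
  d(-3*w*y + 2*x*z) includes (∂/∂x)(-3*w*y + 2*x*z) dx = (2*z) dx, which multiplied by dy ∧ dw gives (2*z) dx ∧ dy ∧ dw
  d(-3*w*y + 2*x*z) includes (∂/∂z)(-3*w*y + 2*x*z) dz = (2*x) dz, which multiplied by dy ∧ dw gives (-2*x) dy ∧ dz ∧ dw
Collecting like 3-forms: d(omega) = (6*x) dx ∧ dy ∧ dz + (2*z) dx ∧ dy ∧ dw + (-2*x) dy ∧ dz ∧ dw.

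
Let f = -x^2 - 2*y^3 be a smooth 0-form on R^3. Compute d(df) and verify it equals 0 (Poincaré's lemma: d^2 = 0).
d(df) = 0

Step 1: df = sum_i (∂f/∂x_i) dx_i = (-2*x) dx + (-6*y^2) dy + (0) dz.
Step 2: Apply d again. Using the 1-form formula, the coefficient of dx ∧ dy in d(df) is ∂^2 f/∂x ∂y - ∂^2 f/∂y ∂x = (0) - (0) = 0 (equality of mixed partials for smooth f).
Similarly for dx ∧ dz and dy ∧ dz — all coefficients vanish. So d(df) = 0.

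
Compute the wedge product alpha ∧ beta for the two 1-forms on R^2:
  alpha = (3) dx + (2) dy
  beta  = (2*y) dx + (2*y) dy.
alpha ∧ beta = (2*y) dx ∧ dy

Distribute the wedge, using dx_i ∧ dx_j = -dx_j ∧ dx_i and dx_i ∧ dx_i = 0. For each pair (i, j) with i < j, the coefficient of dx_i ∧ dx_j in alpha ∧ beta is (alpha_i * beta_j - alpha_j * beta_i). Collecting: alpha ∧ beta = (2*y) dx ∧ dy.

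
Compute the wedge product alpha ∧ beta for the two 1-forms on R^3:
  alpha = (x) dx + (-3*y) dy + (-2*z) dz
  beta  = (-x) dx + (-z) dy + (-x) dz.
alpha ∧ beta = (-x*(3*y + z)) dx ∧ dy + (-x*(x + 2*z)) dx ∧ dz + (3*x*y - 2*z^2) dy ∧ dz

Distribute the wedge, using dx_i ∧ dx_j = -dx_j ∧ dx_i and dx_i ∧ dx_i = 0. For each pair (i, j) with i < j, the coefficient of dx_i ∧ dx_j in alpha ∧ beta is (alpha_i * beta_j - alpha_j * beta_i). Collecting: alpha ∧ beta = (-x*(3*y + z)) dx ∧ dy + (-x*(x + 2*z)) dx ∧ dz + (3*x*y - 2*z^2) dy ∧ dz.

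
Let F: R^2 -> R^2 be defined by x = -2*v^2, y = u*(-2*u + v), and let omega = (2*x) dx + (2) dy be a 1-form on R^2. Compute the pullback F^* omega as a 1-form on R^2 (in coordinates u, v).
F^* omega = (-8*u + 2*v) du + (2*u + 16*v^3) dv

Using F^*(f dg) = (f ∘ F) d(g ∘ F), substitute each coordinate x_i by F_i(u, v) in f_i, and replace dx_i by d F_i = (∂F_i/∂u) du + (∂F_i/∂v) dv.
  For the x component: f_1(F) = -4*v^2; d F_1 = (0) du + (-4*v) dv
  For the y component: f_2(F) = 2; d F_2 = (-4*u + v) du + (u) dv
Combining and collecting du, dv coefficients:
  coeff of du: -8*u + 2*v
  coeff of dv: 2*u + 16*v^3
F^* omega = (-8*u + 2*v) du + (2*u + 16*v^3) dv.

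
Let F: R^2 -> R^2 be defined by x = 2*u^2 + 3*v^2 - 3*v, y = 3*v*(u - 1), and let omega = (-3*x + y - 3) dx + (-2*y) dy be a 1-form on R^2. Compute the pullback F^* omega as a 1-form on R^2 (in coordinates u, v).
F^* omega = (-24*u^3 + 12*u^2*v - 54*u*v^2 + 24*u*v - 12*u + 18*v^2) du + (-54*u^2*v + 18*u^2 + 18*u*v^2 + 27*u*v - 54*v^3 + 63*v^2 - 54*v + 9) dv

Using F^*(f dg) = (f ∘ F) d(g ∘ F), substitute each coordinate x_i by F_i(u, v) in f_i, and replace dx_i by d F_i = (∂F_i/∂u) du + (∂F_i/∂v) dv.
  For the x component: f_1(F) = -6*u^2 + 3*u*v - 9*v^2 + 6*v - 3; d F_1 = (4*u) du + (6*v - 3) dv
  For the y component: f_2(F) = 6*v*(1 - u); d F_2 = (3*v) du + (3*u - 3) dv
Combining and collecting du, dv coefficients:
  coeff of du: -24*u^3 + 12*u^2*v - 54*u*v^2 + 24*u*v - 12*u + 18*v^2
  coeff of dv: -54*u^2*v + 18*u^2 + 18*u*v^2 + 27*u*v - 54*v^3 + 63*v^2 - 54*v + 9
F^* omega = (-24*u^3 + 12*u^2*v - 54*u*v^2 + 24*u*v - 12*u + 18*v^2) du + (-54*u^2*v + 18*u^2 + 18*u*v^2 + 27*u*v - 54*v^3 + 63*v^2 - 54*v + 9) dv.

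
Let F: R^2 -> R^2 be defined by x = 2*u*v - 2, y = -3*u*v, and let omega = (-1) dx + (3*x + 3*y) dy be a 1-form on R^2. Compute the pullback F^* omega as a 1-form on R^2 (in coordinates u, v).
F^* omega = (v*(9*u*v + 16)) du + (u*(9*u*v + 16)) dv

Using F^*(f dg) = (f ∘ F) d(g ∘ F), substitute each coordinate x_i by F_i(u, v) in f_i, and replace dx_i by d F_i = (∂F_i/∂u) du + (∂F_i/∂v) dv.
  For the x component: f_1(F) = -1; d F_1 = (2*v) du + (2*u) dv
  For the y component: f_2(F) = -3*u*v - 6; d F_2 = (-3*v) du + (-3*u) dv
Combining and collecting du, dv coefficients:
  coeff of du: v*(9*u*v + 16)
  coeff of dv: u*(9*u*v + 16)
F^* omega = (v*(9*u*v + 16)) du + (u*(9*u*v + 16)) dv.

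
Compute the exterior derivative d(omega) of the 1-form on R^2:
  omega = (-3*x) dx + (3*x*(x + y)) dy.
d(omega) = (6*x + 3*y) dx ∧ dy

For a 1-form omega = sum_i f_i dx_i, the exterior derivative is
  d(omega) = sum_{i < j} (∂f_j/∂x_i - ∂f_i/∂x_j) dx_i ∧ dx_j.
  coefficient of dx ∧ dy: ∂f_2/∂x - ∂f_1/∂y = ∂(3*x*(x + y))/∂x - ∂(-3*x)/∂y = 6*x + 3*y
Assembling: d(omega) = (6*x + 3*y) dx ∧ dy.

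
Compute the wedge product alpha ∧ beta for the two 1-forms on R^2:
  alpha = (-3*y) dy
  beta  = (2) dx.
alpha ∧ beta = (6*y) dx ∧ dy

Distribute the wedge, using dx_i ∧ dx_j = -dx_j ∧ dx_i and dx_i ∧ dx_i = 0. For each pair (i, j) with i < j, the coefficient of dx_i ∧ dx_j in alpha ∧ beta is (alpha_i * beta_j - alpha_j * beta_i). Collecting: alpha ∧ beta = (6*y) dx ∧ dy.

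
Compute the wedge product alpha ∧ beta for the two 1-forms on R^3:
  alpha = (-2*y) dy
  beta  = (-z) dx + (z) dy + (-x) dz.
alpha ∧ beta = (-2*y*z) dx ∧ dy + (2*x*y) dy ∧ dz

Distribute the wedge, using dx_i ∧ dx_j = -dx_j ∧ dx_i and dx_i ∧ dx_i = 0. For each pair (i, j) with i < j, the coefficient of dx_i ∧ dx_j in alpha ∧ beta is (alpha_i * beta_j - alpha_j * beta_i). Collecting: alpha ∧ beta = (-2*y*z) dx ∧ dy + (2*x*y) dy ∧ dz.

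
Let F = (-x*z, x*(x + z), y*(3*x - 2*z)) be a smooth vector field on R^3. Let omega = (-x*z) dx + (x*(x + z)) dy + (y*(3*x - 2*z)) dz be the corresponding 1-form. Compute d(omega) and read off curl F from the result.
d(omega) = (2*x - 2*z) dy ∧ dz + (-x - 3*y) dz ∧ dx + (2*x + z) dx ∧ dy; curl F = (2*x - 2*z, -x - 3*y, 2*x + z)

d omega = sum_{i<j} (∂f_j/∂x_i - ∂f_i/∂x_j) dx_i ∧ dx_j. Under the identification (dy ∧ dz, dz ∧ dx, dx ∧ dy) ↔ (e_x, e_y, e_z), the coefficients are exactly the components of curl F. Compute:
  ∂R/∂y - ∂Q/∂z = (3*x - 2*z) - (x) = 2*x - 2*z
  ∂P/∂z - ∂R/∂x = (-x) - (3*y) = -x - 3*y
  ∂Q/∂x - ∂P/∂y = (2*x + z) - (0) = 2*x + z.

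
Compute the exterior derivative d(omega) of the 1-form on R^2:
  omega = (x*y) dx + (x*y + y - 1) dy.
d(omega) = (-x + y) dx ∧ dy

For a 1-form omega = sum_i f_i dx_i, the exterior derivative is
  d(omega) = sum_{i < j} (∂f_j/∂x_i - ∂f_i/∂x_j) dx_i ∧ dx_j.
  coefficient of dx ∧ dy: ∂f_2/∂x - ∂f_1/∂y = ∂(x*y + y - 1)/∂x - ∂(x*y)/∂y = -x + y
Assembling: d(omega) = (-x + y) dx ∧ dy.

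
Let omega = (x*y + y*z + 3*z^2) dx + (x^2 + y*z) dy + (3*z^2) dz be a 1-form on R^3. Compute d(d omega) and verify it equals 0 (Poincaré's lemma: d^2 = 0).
d(d omega) = 0

Step 1: d omega = sum_{i<j} (∂f_j/∂x_i - ∂f_i/∂x_j) dx_i ∧ dx_j:
  coeff of dx ∧ dy: x - z
  coeff of dx ∧ dz: -y - 6*z
  coeff of dy ∧ dz: -y
Step 2: Apply d again to each 2-form coefficient. The only possible 3-form in R^3 is dx ∧ dy ∧ dz, with coefficient
  ∂(coeff of dy∧dz)/∂x - ∂(coeff of dx∧dz)/∂y + ∂(coeff of dx∧dy)/∂z
  = ∂/∂x (-y) - ∂/∂y (-y - 6*z) + ∂/∂z (x - z).
Each of these terms simplifies to sums of mixed partials that cancel in pairs. The result is 0 (by equality of mixed partials for smooth functions — Schwarz / Clairaut).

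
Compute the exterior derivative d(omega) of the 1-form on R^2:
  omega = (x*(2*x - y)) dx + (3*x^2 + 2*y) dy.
d(omega) = (7*x) dx ∧ dy

For a 1-form omega = sum_i f_i dx_i, the exterior derivative is
  d(omega) = sum_{i < j} (∂f_j/∂x_i - ∂f_i/∂x_j) dx_i ∧ dx_j.
  coefficient of dx ∧ dy: ∂f_2/∂x - ∂f_1/∂y = ∂(3*x^2 + 2*y)/∂x - ∂(x*(2*x - y))/∂y = 7*x
Assembling: d(omega) = (7*x) dx ∧ dy.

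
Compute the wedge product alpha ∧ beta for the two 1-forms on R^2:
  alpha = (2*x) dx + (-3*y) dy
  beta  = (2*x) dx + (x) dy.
alpha ∧ beta = (2*x*(x + 3*y)) dx ∧ dy

Distribute the wedge, using dx_i ∧ dx_j = -dx_j ∧ dx_i and dx_i ∧ dx_i = 0. For each pair (i, j) with i < j, the coefficient of dx_i ∧ dx_j in alpha ∧ beta is (alpha_i * beta_j - alpha_j * beta_i). Collecting: alpha ∧ beta = (2*x*(x + 3*y)) dx ∧ dy.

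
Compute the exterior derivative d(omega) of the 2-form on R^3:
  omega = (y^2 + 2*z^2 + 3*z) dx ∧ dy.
d(omega) = (4*z + 3) dx ∧ dy ∧ dz

For a 2-form omega = sum_{i<j} g_{ij} dx_i ∧ dx_j, the exterior derivative is
  d(omega) = sum_{i<j} d(g_{ij}) ∧ dx_i ∧ dx_j = sum_{i<j, k} (∂g_{ij}/∂x_k) dx_k ∧ dx_i ∧ dx_j.
Expand each term, using dx_k ∧ dx_i ∧ dx_j = sgn(permutation) dx_{(a)} ∧ dx_{(b)} ∧ dx_{(c)} with (a < b < c) sorted:
  d(y^2 + 2*z^2 + 3*z) includes (∂/∂z)(y^2 + 2*z^2 + 3*z) dz = (4*z + 3) dz, which multiplied by dx ∧ dy gives (4*z + 3) dx ∧ dy ∧ dz
Collecting like 3-forms: d(omega) = (4*z + 3) dx ∧ dy ∧ dz.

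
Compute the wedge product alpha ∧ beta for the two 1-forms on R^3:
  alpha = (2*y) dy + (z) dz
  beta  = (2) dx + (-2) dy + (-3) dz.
alpha ∧ beta = (-4*y) dx ∧ dy + (-6*y + 2*z) dy ∧ dz + (-2*z) dx ∧ dz

Distribute the wedge, using dx_i ∧ dx_j = -dx_j ∧ dx_i and dx_i ∧ dx_i = 0. For each pair (i, j) with i < j, the coefficient of dx_i ∧ dx_j in alpha ∧ beta is (alpha_i * beta_j - alpha_j * beta_i). Collecting: alpha ∧ beta = (-4*y) dx ∧ dy + (-6*y + 2*z) dy ∧ dz + (-2*z) dx ∧ dz.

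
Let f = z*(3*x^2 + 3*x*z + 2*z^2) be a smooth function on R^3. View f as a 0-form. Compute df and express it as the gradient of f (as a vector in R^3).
df = (3*z*(2*x + z)) dx + (0) dy + (3*x^2 + 6*x*z + 6*z^2) dz; grad f = (3*z*(2*x + z), 0, 3*x^2 + 6*x*z + 6*z^2)

For a 0-form f, d f = (∂f/∂x) dx + (∂f/∂y) dy + (∂f/∂z) dz. The components of the vector representation are exactly the entries of grad f in Cartesian coordinates:
  ∂f/∂x = 3*z*(2*x + z)
  ∂f/∂y = 0
  ∂f/∂z = 3*x^2 + 6*x*z + 6*z^2.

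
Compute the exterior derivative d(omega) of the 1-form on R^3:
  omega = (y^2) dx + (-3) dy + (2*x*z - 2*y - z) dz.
d(omega) = (-2*y) dx ∧ dy + (2*z) dx ∧ dz + (-2) dy ∧ dz

For a 1-form omega = sum_i f_i dx_i, the exterior derivative is
  d(omega) = sum_{i < j} (∂f_j/∂x_i - ∂f_i/∂x_j) dx_i ∧ dx_j.
  coefficient of dx ∧ dy: ∂f_2/∂x - ∂f_1/∂y = ∂(-3)/∂x - ∂(y^2)/∂y = -2*y
  coefficient of dx ∧ dz: ∂f_3/∂x - ∂f_1/∂z = ∂(2*x*z - 2*y - z)/∂x - ∂(y^2)/∂z = 2*z
  coefficient of dy ∧ dz: ∂f_3/∂y - ∂f_2/∂z = ∂(2*x*z - 2*y - z)/∂y - ∂(-3)/∂z = -2
Assembling: d(omega) = (-2*y) dx ∧ dy + (2*z) dx ∧ dz + (-2) dy ∧ dz.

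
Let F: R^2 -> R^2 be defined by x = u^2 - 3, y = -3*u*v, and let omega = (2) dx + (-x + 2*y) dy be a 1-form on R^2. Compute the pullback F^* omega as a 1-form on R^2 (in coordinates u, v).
F^* omega = (3*u^2*v + 18*u*v^2 + 4*u - 9*v) du + (3*u*(u^2 + 6*u*v - 3)) dv

Using F^*(f dg) = (f ∘ F) d(g ∘ F), substitute each coordinate x_i by F_i(u, v) in f_i, and replace dx_i by d F_i = (∂F_i/∂u) du + (∂F_i/∂v) dv.
  For the x component: f_1(F) = 2; d F_1 = (2*u) du + (0) dv
  For the y component: f_2(F) = -u^2 - 6*u*v + 3; d F_2 = (-3*v) du + (-3*u) dv
Combining and collecting du, dv coefficients:
  coeff of du: 3*u^2*v + 18*u*v^2 + 4*u - 9*v
  coeff of dv: 3*u*(u^2 + 6*u*v - 3)
F^* omega = (3*u^2*v + 18*u*v^2 + 4*u - 9*v) du + (3*u*(u^2 + 6*u*v - 3)) dv.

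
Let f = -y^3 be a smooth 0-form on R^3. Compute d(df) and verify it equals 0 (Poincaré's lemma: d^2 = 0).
d(df) = 0

Step 1: df = sum_i (∂f/∂x_i) dx_i = (0) dx + (-3*y^2) dy + (0) dz.
Step 2: Apply d again. Using the 1-form formula, the coefficient of dx ∧ dy in d(df) is ∂^2 f/∂x ∂y - ∂^2 f/∂y ∂x = (0) - (0) = 0 (equality of mixed partials for smooth f).
Similarly for dx ∧ dz and dy ∧ dz — all coefficients vanish. So d(df) = 0.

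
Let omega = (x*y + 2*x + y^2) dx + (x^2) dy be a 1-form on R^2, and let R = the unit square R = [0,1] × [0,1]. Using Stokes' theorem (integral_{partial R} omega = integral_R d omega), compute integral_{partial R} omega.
integral_(partial R) omega = -1/2

Stokes: integral_partial_R omega = integral_R d omega with d omega = (∂Q/∂x - ∂P/∂y) dx ∧ dy.
  ∂Q/∂x = 2*x
  ∂P/∂y = x + 2*y
  integrand = ∂Q/∂x - ∂P/∂y = x - 2*y.
Integrating over R: integral_0^1 integral_0^1 (x - 2*y) dx dy = -1/2.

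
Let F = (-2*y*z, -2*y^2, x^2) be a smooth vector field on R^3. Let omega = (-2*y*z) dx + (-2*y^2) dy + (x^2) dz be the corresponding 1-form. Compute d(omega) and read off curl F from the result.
d(omega) = (0) dy ∧ dz + (-2*x - 2*y) dz ∧ dx + (2*z) dx ∧ dy; curl F = (0, -2*x - 2*y, 2*z)

d omega = sum_{i<j} (∂f_j/∂x_i - ∂f_i/∂x_j) dx_i ∧ dx_j. Under the identification (dy ∧ dz, dz ∧ dx, dx ∧ dy) ↔ (e_x, e_y, e_z), the coefficients are exactly the components of curl F. Compute:
  ∂R/∂y - ∂Q/∂z = (0) - (0) = 0
  ∂P/∂z - ∂R/∂x = (-2*y) - (2*x) = -2*x - 2*y
  ∂Q/∂x - ∂P/∂y = (0) - (-2*z) = 2*z.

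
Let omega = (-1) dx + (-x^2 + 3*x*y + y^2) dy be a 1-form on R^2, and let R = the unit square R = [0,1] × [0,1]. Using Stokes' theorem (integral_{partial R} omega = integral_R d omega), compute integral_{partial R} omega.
integral_(partial R) omega = 1/2

Stokes: integral_partial_R omega = integral_R d omega with d omega = (∂Q/∂x - ∂P/∂y) dx ∧ dy.
  ∂Q/∂x = -2*x + 3*y
  ∂P/∂y = 0
  integrand = ∂Q/∂x - ∂P/∂y = -2*x + 3*y.
Integrating over R: integral_0^1 integral_0^1 (-2*x + 3*y) dx dy = 1/2.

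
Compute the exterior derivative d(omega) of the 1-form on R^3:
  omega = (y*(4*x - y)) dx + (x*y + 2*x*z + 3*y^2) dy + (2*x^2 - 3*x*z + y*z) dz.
d(omega) = (-4*x + 3*y + 2*z) dx ∧ dy + (4*x - 3*z) dx ∧ dz + (-2*x + z) dy ∧ dz

For a 1-form omega = sum_i f_i dx_i, the exterior derivative is
  d(omega) = sum_{i < j} (∂f_j/∂x_i - ∂f_i/∂x_j) dx_i ∧ dx_j.
  coefficient of dx ∧ dy: ∂f_2/∂x - ∂f_1/∂y = ∂(x*y + 2*x*z + 3*y^2)/∂x - ∂(y*(4*x - y))/∂y = -4*x + 3*y + 2*z
  coefficient of dx ∧ dz: ∂f_3/∂x - ∂f_1/∂z = ∂(2*x^2 - 3*x*z + y*z)/∂x - ∂(y*(4*x - y))/∂z = 4*x - 3*z
  coefficient of dy ∧ dz: ∂f_3/∂y - ∂f_2/∂z = ∂(2*x^2 - 3*x*z + y*z)/∂y - ∂(x*y + 2*x*z + 3*y^2)/∂z = -2*x + z
Assembling: d(omega) = (-4*x + 3*y + 2*z) dx ∧ dy + (4*x - 3*z) dx ∧ dz + (-2*x + z) dy ∧ dz.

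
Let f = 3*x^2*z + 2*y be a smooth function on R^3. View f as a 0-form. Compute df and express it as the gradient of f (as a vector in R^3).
df = (6*x*z) dx + (2) dy + (3*x^2) dz; grad f = (6*x*z, 2, 3*x^2)

For a 0-form f, d f = (∂f/∂x) dx + (∂f/∂y) dy + (∂f/∂z) dz. The components of the vector representation are exactly the entries of grad f in Cartesian coordinates:
  ∂f/∂x = 6*x*z
  ∂f/∂y = 2
  ∂f/∂z = 3*x^2.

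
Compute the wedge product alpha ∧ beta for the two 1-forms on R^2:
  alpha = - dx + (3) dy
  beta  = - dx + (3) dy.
alpha ∧ beta = 0

Distribute the wedge, using dx_i ∧ dx_j = -dx_j ∧ dx_i and dx_i ∧ dx_i = 0. For each pair (i, j) with i < j, the coefficient of dx_i ∧ dx_j in alpha ∧ beta is (alpha_i * beta_j - alpha_j * beta_i). Collecting: alpha ∧ beta = 0.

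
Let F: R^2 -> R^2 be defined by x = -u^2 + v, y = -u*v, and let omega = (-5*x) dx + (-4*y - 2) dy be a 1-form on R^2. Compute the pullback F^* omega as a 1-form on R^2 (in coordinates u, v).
F^* omega = (-10*u^3 - 4*u*v^2 + 10*u*v + 2*v) du + (-4*u^2*v + 5*u^2 + 2*u - 5*v) dv

Using F^*(f dg) = (f ∘ F) d(g ∘ F), substitute each coordinate x_i by F_i(u, v) in f_i, and replace dx_i by d F_i = (∂F_i/∂u) du + (∂F_i/∂v) dv.
  For the x component: f_1(F) = 5*u^2 - 5*v; d F_1 = (-2*u) du + (1) dv
  For the y component: f_2(F) = 4*u*v - 2; d F_2 = (-v) du + (-u) dv
Combining and collecting du, dv coefficients:
  coeff of du: -10*u^3 - 4*u*v^2 + 10*u*v + 2*v
  coeff of dv: -4*u^2*v + 5*u^2 + 2*u - 5*v
F^* omega = (-10*u^3 - 4*u*v^2 + 10*u*v + 2*v) du + (-4*u^2*v + 5*u^2 + 2*u - 5*v) dv.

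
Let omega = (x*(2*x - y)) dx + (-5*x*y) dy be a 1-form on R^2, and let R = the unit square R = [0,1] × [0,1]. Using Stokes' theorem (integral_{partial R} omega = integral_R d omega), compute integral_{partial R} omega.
integral_(partial R) omega = -2

Stokes: integral_partial_R omega = integral_R d omega with d omega = (∂Q/∂x - ∂P/∂y) dx ∧ dy.
  ∂Q/∂x = -5*y
  ∂P/∂y = -x
  integrand = ∂Q/∂x - ∂P/∂y = x - 5*y.
Integrating over R: integral_0^1 integral_0^1 (x - 5*y) dx dy = -2.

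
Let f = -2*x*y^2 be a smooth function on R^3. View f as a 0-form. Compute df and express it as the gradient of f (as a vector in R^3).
df = (-2*y^2) dx + (-4*x*y) dy + (0) dz; grad f = (-2*y^2, -4*x*y, 0)

For a 0-form f, d f = (∂f/∂x) dx + (∂f/∂y) dy + (∂f/∂z) dz. The components of the vector representation are exactly the entries of grad f in Cartesian coordinates:
  ∂f/∂x = -2*y^2
  ∂f/∂y = -4*x*y
  ∂f/∂z = 0.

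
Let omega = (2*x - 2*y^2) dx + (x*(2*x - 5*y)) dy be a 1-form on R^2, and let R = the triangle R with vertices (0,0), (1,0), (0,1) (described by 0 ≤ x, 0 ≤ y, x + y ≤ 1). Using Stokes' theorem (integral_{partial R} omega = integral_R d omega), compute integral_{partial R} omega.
integral_(partial R) omega = 1/2

Stokes: integral_partial_R omega = integral_R d omega with d omega = (∂Q/∂x - ∂P/∂y) dx ∧ dy.
  ∂Q/∂x = 4*x - 5*y
  ∂P/∂y = -4*y
  integrand = ∂Q/∂x - ∂P/∂y = 4*x - y.
Integrating over R: integral_0^1 integral_0^{1-x} (4*x - y) dy dx = 1/2.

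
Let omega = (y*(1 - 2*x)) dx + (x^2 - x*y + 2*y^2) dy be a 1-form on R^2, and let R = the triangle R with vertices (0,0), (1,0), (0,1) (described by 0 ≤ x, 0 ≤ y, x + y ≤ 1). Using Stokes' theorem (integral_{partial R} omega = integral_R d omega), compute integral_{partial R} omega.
integral_(partial R) omega = 0

Stokes: integral_partial_R omega = integral_R d omega with d omega = (∂Q/∂x - ∂P/∂y) dx ∧ dy.
  ∂Q/∂x = 2*x - y
  ∂P/∂y = 1 - 2*x
  integrand = ∂Q/∂x - ∂P/∂y = 4*x - y - 1.
Integrating over R: integral_0^1 integral_0^{1-x} (4*x - y - 1) dy dx = 0.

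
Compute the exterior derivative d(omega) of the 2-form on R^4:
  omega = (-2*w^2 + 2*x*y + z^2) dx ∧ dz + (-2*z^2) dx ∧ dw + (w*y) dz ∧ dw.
d(omega) = (-2*x) dx ∧ dy ∧ dz + (-4*w + 4*z) dx ∧ dz ∧ dw + (w) dy ∧ dz ∧ dw

For a 2-form omega = sum_{i<j} g_{ij} dx_i ∧ dx_j, the exterior derivative is
  d(omega) = sum_{i<j} d(g_{ij}) ∧ dx_i ∧ dx_j = sum_{i<j, k} (∂g_{ij}/∂x_k) dx_k ∧ dx_i ∧ dx_j.
Expand each term, using dx_k ∧ dx_i ∧ dx_j = sgn(permutation) dx_{(a)} ∧ dx_{(b)} ∧ dx_{(c)} with (a < b < c) sorted:
  d(-2*w^2 + 2*x*y + z^2) includes (∂/∂y)(-2*w^2 + 2*x*y + z^2) dy = (2*x) dy, which multiplied by dx ∧ dz gives (-2*x) dx ∧ dy ∧ dz
  d(-2*w^2 + 2*x*y + z^2) includes (∂/∂w)(-2*w^2 + 2*x*y + z^2) dw = (-4*w) dw, which multiplied by dx ∧ dz gives (-4*w) dx ∧ dz ∧ dw
  d(-2*z^2) includes (∂/∂z)(-2*z^2) dz = (-4*z) dz, which multiplied by dx ∧ dw gives (4*z) dx ∧ dz ∧ dw
  d(w*y) includes (∂/∂y)(w*y) dy = (w) dy, which multiplied by dz ∧ dw gives (w) dy ∧ dz ∧ dw
Collecting like 3-forms: d(omega) = (-2*x) dx ∧ dy ∧ dz + (-4*w + 4*z) dx ∧ dz ∧ dw + (w) dy ∧ dz ∧ dw.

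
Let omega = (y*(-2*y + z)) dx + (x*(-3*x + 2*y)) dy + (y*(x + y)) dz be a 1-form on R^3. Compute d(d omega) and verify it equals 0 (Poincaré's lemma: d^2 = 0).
d(d omega) = 0

Step 1: d omega = sum_{i<j} (∂f_j/∂x_i - ∂f_i/∂x_j) dx_i ∧ dx_j:
  coeff of dx ∧ dy: -6*x + 6*y - z
  coeff of dx ∧ dz: 0
  coeff of dy ∧ dz: x + 2*y
Step 2: Apply d again to each 2-form coefficient. The only possible 3-form in R^3 is dx ∧ dy ∧ dz, with coefficient
  ∂(coeff of dy∧dz)/∂x - ∂(coeff of dx∧dz)/∂y + ∂(coeff of dx∧dy)/∂z
  = ∂/∂x (x + 2*y) - ∂/∂y (0) + ∂/∂z (-6*x + 6*y - z).
Each of these terms simplifies to sums of mixed partials that cancel in pairs. The result is 0 (by equality of mixed partials for smooth functions — Schwarz / Clairaut).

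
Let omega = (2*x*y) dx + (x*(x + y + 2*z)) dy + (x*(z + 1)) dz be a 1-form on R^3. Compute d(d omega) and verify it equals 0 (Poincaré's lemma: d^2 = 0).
d(d omega) = 0

Step 1: d omega = sum_{i<j} (∂f_j/∂x_i - ∂f_i/∂x_j) dx_i ∧ dx_j:
  coeff of dx ∧ dy: y + 2*z
  coeff of dx ∧ dz: z + 1
  coeff of dy ∧ dz: -2*x
Step 2: Apply d again to each 2-form coefficient. The only possible 3-form in R^3 is dx ∧ dy ∧ dz, with coefficient
  ∂(coeff of dy∧dz)/∂x - ∂(coeff of dx∧dz)/∂y + ∂(coeff of dx∧dy)/∂z
  = ∂/∂x (-2*x) - ∂/∂y (z + 1) + ∂/∂z (y + 2*z).
Each of these terms simplifies to sums of mixed partials that cancel in pairs. The result is 0 (by equality of mixed partials for smooth functions — Schwarz / Clairaut).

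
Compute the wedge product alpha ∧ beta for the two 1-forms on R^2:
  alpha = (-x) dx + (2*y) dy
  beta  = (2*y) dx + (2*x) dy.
alpha ∧ beta = (-2*x^2 - 4*y^2) dx ∧ dy

Distribute the wedge, using dx_i ∧ dx_j = -dx_j ∧ dx_i and dx_i ∧ dx_i = 0. For each pair (i, j) with i < j, the coefficient of dx_i ∧ dx_j in alpha ∧ beta is (alpha_i * beta_j - alpha_j * beta_i). Collecting: alpha ∧ beta = (-2*x^2 - 4*y^2) dx ∧ dy.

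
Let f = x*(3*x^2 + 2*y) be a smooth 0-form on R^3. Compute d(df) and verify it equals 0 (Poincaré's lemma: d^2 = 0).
d(df) = 0

Step 1: df = sum_i (∂f/∂x_i) dx_i = (9*x^2 + 2*y) dx + (2*x) dy + (0) dz.
Step 2: Apply d again. Using the 1-form formula, the coefficient of dx ∧ dy in d(df) is ∂^2 f/∂x ∂y - ∂^2 f/∂y ∂x = (2) - (2) = 0 (equality of mixed partials for smooth f).
Similarly for dx ∧ dz and dy ∧ dz — all coefficients vanish. So d(df) = 0.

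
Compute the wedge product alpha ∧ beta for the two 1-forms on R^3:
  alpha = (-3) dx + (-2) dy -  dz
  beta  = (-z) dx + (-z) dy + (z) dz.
alpha ∧ beta = (z) dx ∧ dy + (-4*z) dx ∧ dz + (-3*z) dy ∧ dz

Distribute the wedge, using dx_i ∧ dx_j = -dx_j ∧ dx_i and dx_i ∧ dx_i = 0. For each pair (i, j) with i < j, the coefficient of dx_i ∧ dx_j in alpha ∧ beta is (alpha_i * beta_j - alpha_j * beta_i). Collecting: alpha ∧ beta = (z) dx ∧ dy + (-4*z) dx ∧ dz + (-3*z) dy ∧ dz.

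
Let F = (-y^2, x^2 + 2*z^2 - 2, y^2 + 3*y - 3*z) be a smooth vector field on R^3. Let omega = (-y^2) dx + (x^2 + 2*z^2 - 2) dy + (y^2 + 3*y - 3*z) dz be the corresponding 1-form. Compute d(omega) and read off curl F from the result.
d(omega) = (2*y - 4*z + 3) dy ∧ dz + (0) dz ∧ dx + (2*x + 2*y) dx ∧ dy; curl F = (2*y - 4*z + 3, 0, 2*x + 2*y)

d omega = sum_{i<j} (∂f_j/∂x_i - ∂f_i/∂x_j) dx_i ∧ dx_j. Under the identification (dy ∧ dz, dz ∧ dx, dx ∧ dy) ↔ (e_x, e_y, e_z), the coefficients are exactly the components of curl F. Compute:
  ∂R/∂y - ∂Q/∂z = (2*y + 3) - (4*z) = 2*y - 4*z + 3
  ∂P/∂z - ∂R/∂x = (0) - (0) = 0
  ∂Q/∂x - ∂P/∂y = (2*x) - (-2*y) = 2*x + 2*y.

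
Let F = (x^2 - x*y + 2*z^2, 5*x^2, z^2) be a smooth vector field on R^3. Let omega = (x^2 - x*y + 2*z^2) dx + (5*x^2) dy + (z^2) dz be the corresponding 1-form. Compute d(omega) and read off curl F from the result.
d(omega) = (0) dy ∧ dz + (4*z) dz ∧ dx + (11*x) dx ∧ dy; curl F = (0, 4*z, 11*x)

d omega = sum_{i<j} (∂f_j/∂x_i - ∂f_i/∂x_j) dx_i ∧ dx_j. Under the identification (dy ∧ dz, dz ∧ dx, dx ∧ dy) ↔ (e_x, e_y, e_z), the coefficients are exactly the components of curl F. Compute:
  ∂R/∂y - ∂Q/∂z = (0) - (0) = 0
  ∂P/∂z - ∂R/∂x = (4*z) - (0) = 4*z
  ∂Q/∂x - ∂P/∂y = (10*x) - (-x) = 11*x.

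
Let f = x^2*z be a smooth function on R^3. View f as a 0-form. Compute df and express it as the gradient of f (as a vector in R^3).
df = (2*x*z) dx + (0) dy + (x^2) dz; grad f = (2*x*z, 0, x^2)

For a 0-form f, d f = (∂f/∂x) dx + (∂f/∂y) dy + (∂f/∂z) dz. The components of the vector representation are exactly the entries of grad f in Cartesian coordinates:
  ∂f/∂x = 2*x*z
  ∂f/∂y = 0
  ∂f/∂z = x^2.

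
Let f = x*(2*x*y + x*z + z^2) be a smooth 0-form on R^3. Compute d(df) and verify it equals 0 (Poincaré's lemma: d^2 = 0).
d(df) = 0

Step 1: df = sum_i (∂f/∂x_i) dx_i = (4*x*y + 2*x*z + z^2) dx + (2*x^2) dy + (x*(x + 2*z)) dz.
Step 2: Apply d again. Using the 1-form formula, the coefficient of dx ∧ dy in d(df) is ∂^2 f/∂x ∂y - ∂^2 f/∂y ∂x = (4*x) - (4*x) = 0 (equality of mixed partials for smooth f).
Similarly for dx ∧ dz and dy ∧ dz — all coefficients vanish. So d(df) = 0.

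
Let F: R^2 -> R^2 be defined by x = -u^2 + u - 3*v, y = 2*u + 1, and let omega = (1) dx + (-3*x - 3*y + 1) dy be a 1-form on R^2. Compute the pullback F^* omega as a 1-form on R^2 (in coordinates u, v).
F^* omega = (6*u^2 - 20*u + 18*v - 3) du + (-3) dv

Using F^*(f dg) = (f ∘ F) d(g ∘ F), substitute each coordinate x_i by F_i(u, v) in f_i, and replace dx_i by d F_i = (∂F_i/∂u) du + (∂F_i/∂v) dv.
  For the x component: f_1(F) = 1; d F_1 = (1 - 2*u) du + (-3) dv
  For the y component: f_2(F) = 3*u^2 - 9*u + 9*v - 2; d F_2 = (2) du + (0) dv
Combining and collecting du, dv coefficients:
  coeff of du: 6*u^2 - 20*u + 18*v - 3
  coeff of dv: -3
F^* omega = (6*u^2 - 20*u + 18*v - 3) du + (-3) dv.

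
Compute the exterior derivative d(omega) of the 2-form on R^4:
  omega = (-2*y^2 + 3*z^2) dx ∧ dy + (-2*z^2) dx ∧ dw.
d(omega) = (6*z) dx ∧ dy ∧ dz + (4*z) dx ∧ dz ∧ dw

For a 2-form omega = sum_{i<j} g_{ij} dx_i ∧ dx_j, the exterior derivative is
  d(omega) = sum_{i<j} d(g_{ij}) ∧ dx_i ∧ dx_j = sum_{i<j, k} (∂g_{ij}/∂x_k) dx_k ∧ dx_i ∧ dx_j.
Expand each term, using dx_k ∧ dx_i ∧ dx_j = sgn(permutation) dx_{(a)} ∧ dx_{(b)} ∧ dx_{(c)} with (a < b < c) sorted:
  d(-2*y^2 + 3*z^2) includes (∂/∂z)(-2*y^2 + 3*z^2) dz = (6*z) dz, which multiplied by dx ∧ dy gives (6*z) dx ∧ dy ∧ dz
  d(-2*z^2) includes (∂/∂z)(-2*z^2) dz = (-4*z) dz, which multiplied by dx ∧ dw gives (4*z) dx ∧ dz ∧ dw
Collecting like 3-forms: d(omega) = (6*z) dx ∧ dy ∧ dz + (4*z) dx ∧ dz ∧ dw.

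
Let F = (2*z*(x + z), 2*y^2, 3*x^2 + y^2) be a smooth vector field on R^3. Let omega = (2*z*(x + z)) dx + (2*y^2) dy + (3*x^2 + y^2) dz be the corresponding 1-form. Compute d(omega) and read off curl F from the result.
d(omega) = (2*y) dy ∧ dz + (-4*x + 4*z) dz ∧ dx + (0) dx ∧ dy; curl F = (2*y, -4*x + 4*z, 0)

d omega = sum_{i<j} (∂f_j/∂x_i - ∂f_i/∂x_j) dx_i ∧ dx_j. Under the identification (dy ∧ dz, dz ∧ dx, dx ∧ dy) ↔ (e_x, e_y, e_z), the coefficients are exactly the components of curl F. Compute:
  ∂R/∂y - ∂Q/∂z = (2*y) - (0) = 2*y
  ∂P/∂z - ∂R/∂x = (2*x + 4*z) - (6*x) = -4*x + 4*z
  ∂Q/∂x - ∂P/∂y = (0) - (0) = 0.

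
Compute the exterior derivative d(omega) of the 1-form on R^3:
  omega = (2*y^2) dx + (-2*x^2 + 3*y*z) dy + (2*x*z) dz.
d(omega) = (-4*x - 4*y) dx ∧ dy + (2*z) dx ∧ dz + (-3*y) dy ∧ dz

For a 1-form omega = sum_i f_i dx_i, the exterior derivative is
  d(omega) = sum_{i < j} (∂f_j/∂x_i - ∂f_i/∂x_j) dx_i ∧ dx_j.
  coefficient of dx ∧ dy: ∂f_2/∂x - ∂f_1/∂y = ∂(-2*x^2 + 3*y*z)/∂x - ∂(2*y^2)/∂y = -4*x - 4*y
  coefficient of dx ∧ dz: ∂f_3/∂x - ∂f_1/∂z = ∂(2*x*z)/∂x - ∂(2*y^2)/∂z = 2*z
  coefficient of dy ∧ dz: ∂f_3/∂y - ∂f_2/∂z = ∂(2*x*z)/∂y - ∂(-2*x^2 + 3*y*z)/∂z = -3*y
Assembling: d(omega) = (-4*x - 4*y) dx ∧ dy + (2*z) dx ∧ dz + (-3*y) dy ∧ dz.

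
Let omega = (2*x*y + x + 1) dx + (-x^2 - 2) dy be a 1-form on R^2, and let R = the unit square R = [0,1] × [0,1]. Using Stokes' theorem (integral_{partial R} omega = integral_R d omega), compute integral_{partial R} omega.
integral_(partial R) omega = -2

Stokes: integral_partial_R omega = integral_R d omega with d omega = (∂Q/∂x - ∂P/∂y) dx ∧ dy.
  ∂Q/∂x = -2*x
  ∂P/∂y = 2*x
  integrand = ∂Q/∂x - ∂P/∂y = -4*x.
Integrating over R: integral_0^1 integral_0^1 (-4*x) dx dy = -2.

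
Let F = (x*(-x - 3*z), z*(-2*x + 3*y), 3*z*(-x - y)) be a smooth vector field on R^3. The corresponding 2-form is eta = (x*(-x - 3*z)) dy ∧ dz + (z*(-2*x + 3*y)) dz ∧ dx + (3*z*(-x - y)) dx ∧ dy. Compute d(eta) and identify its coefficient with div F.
d(eta) = (-5*x - 3*y) dx ∧ dy ∧ dz; div F = -5*x - 3*y

For a 2-form in R^3 of the form above, applying d gives a 3-form with coefficient ∂P/∂x + ∂Q/∂y + ∂R/∂z:
  ∂P/∂x = -2*x - 3*z
  ∂Q/∂y = 3*z
  ∂R/∂z = -3*x - 3*y
Sum = -5*x - 3*y, which is exactly div F.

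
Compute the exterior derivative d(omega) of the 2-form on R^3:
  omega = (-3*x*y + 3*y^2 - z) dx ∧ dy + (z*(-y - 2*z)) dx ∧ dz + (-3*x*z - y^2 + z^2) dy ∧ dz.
d(omega) = (-2*z - 1) dx ∧ dy ∧ dz

For a 2-form omega = sum_{i<j} g_{ij} dx_i ∧ dx_j, the exterior derivative is
  d(omega) = sum_{i<j} d(g_{ij}) ∧ dx_i ∧ dx_j = sum_{i<j, k} (∂g_{ij}/∂x_k) dx_k ∧ dx_i ∧ dx_j.
Expand each term, using dx_k ∧ dx_i ∧ dx_j = sgn(permutation) dx_{(a)} ∧ dx_{(b)} ∧ dx_{(c)} with (a < b < c) sorted:
  d(-3*x*y + 3*y^2 - z) includes (∂/∂z)(-3*x*y + 3*y^2 - z) dz = (-1) dz, which multiplied by dx ∧ dy gives (-1) dx ∧ dy ∧ dz
  d(z*(-y - 2*z)) includes (∂/∂y)(z*(-y - 2*z)) dy = (-z) dy, which multiplied by dx ∧ dz gives (z) dx ∧ dy ∧ dz
  d(-3*x*z - y^2 + z^2) includes (∂/∂x)(-3*x*z - y^2 + z^2) dx = (-3*z) dx, which multiplied by dy ∧ dz gives (-3*z) dx ∧ dy ∧ dz
Collecting like 3-forms: d(omega) = (-2*z - 1) dx ∧ dy ∧ dz.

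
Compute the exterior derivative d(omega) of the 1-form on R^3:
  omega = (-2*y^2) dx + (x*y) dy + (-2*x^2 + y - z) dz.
d(omega) = (5*y) dx ∧ dy + (-4*x) dx ∧ dz + (1) dy ∧ dz

For a 1-form omega = sum_i f_i dx_i, the exterior derivative is
  d(omega) = sum_{i < j} (∂f_j/∂x_i - ∂f_i/∂x_j) dx_i ∧ dx_j.
  coefficient of dx ∧ dy: ∂f_2/∂x - ∂f_1/∂y = ∂(x*y)/∂x - ∂(-2*y^2)/∂y = 5*y
  coefficient of dx ∧ dz: ∂f_3/∂x - ∂f_1/∂z = ∂(-2*x^2 + y - z)/∂x - ∂(-2*y^2)/∂z = -4*x
  coefficient of dy ∧ dz: ∂f_3/∂y - ∂f_2/∂z = ∂(-2*x^2 + y - z)/∂y - ∂(x*y)/∂z = 1
Assembling: d(omega) = (5*y) dx ∧ dy + (-4*x) dx ∧ dz + (1) dy ∧ dz.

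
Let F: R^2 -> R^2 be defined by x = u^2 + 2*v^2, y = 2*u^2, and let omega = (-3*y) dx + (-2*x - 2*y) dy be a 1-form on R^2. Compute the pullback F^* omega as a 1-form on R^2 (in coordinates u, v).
F^* omega = (-36*u^3 - 16*u*v^2) du + (-24*u^2*v) dv

Using F^*(f dg) = (f ∘ F) d(g ∘ F), substitute each coordinate x_i by F_i(u, v) in f_i, and replace dx_i by d F_i = (∂F_i/∂u) du + (∂F_i/∂v) dv.
  For the x component: f_1(F) = -6*u^2; d F_1 = (2*u) du + (4*v) dv
  For the y component: f_2(F) = -6*u^2 - 4*v^2; d F_2 = (4*u) du + (0) dv
Combining and collecting du, dv coefficients:
  coeff of du: -36*u^3 - 16*u*v^2
  coeff of dv: -24*u^2*v
F^* omega = (-36*u^3 - 16*u*v^2) du + (-24*u^2*v) dv.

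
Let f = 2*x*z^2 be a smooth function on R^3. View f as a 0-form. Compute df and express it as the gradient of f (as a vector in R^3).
df = (2*z^2) dx + (0) dy + (4*x*z) dz; grad f = (2*z^2, 0, 4*x*z)

For a 0-form f, d f = (∂f/∂x) dx + (∂f/∂y) dy + (∂f/∂z) dz. The components of the vector representation are exactly the entries of grad f in Cartesian coordinates:
  ∂f/∂x = 2*z^2
  ∂f/∂y = 0
  ∂f/∂z = 4*x*z.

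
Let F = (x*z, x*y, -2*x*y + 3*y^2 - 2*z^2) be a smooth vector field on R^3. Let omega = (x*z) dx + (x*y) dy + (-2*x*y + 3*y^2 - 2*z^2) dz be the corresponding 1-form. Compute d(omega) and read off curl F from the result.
d(omega) = (-2*x + 6*y) dy ∧ dz + (x + 2*y) dz ∧ dx + (y) dx ∧ dy; curl F = (-2*x + 6*y, x + 2*y, y)

d omega = sum_{i<j} (∂f_j/∂x_i - ∂f_i/∂x_j) dx_i ∧ dx_j. Under the identification (dy ∧ dz, dz ∧ dx, dx ∧ dy) ↔ (e_x, e_y, e_z), the coefficients are exactly the components of curl F. Compute:
  ∂R/∂y - ∂Q/∂z = (-2*x + 6*y) - (0) = -2*x + 6*y
  ∂P/∂z - ∂R/∂x = (x) - (-2*y) = x + 2*y
  ∂Q/∂x - ∂P/∂y = (y) - (0) = y.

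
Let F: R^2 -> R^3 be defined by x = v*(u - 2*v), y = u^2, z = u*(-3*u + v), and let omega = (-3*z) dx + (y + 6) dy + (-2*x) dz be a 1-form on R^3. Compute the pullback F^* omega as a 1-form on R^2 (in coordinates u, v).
F^* omega = (2*u^3 + 21*u^2*v - 29*u*v^2 + 12*u + 4*v^3) du + (u*(9*u^2 - 41*u*v + 16*v^2)) dv

Using F^*(f dg) = (f ∘ F) d(g ∘ F), substitute each coordinate x_i by F_i(u, v) in f_i, and replace dx_i by d F_i = (∂F_i/∂u) du + (∂F_i/∂v) dv.
  For the x component: f_1(F) = 3*u*(3*u - v); d F_1 = (v) du + (u - 4*v) dv
  For the y component: f_2(F) = u^2 + 6; d F_2 = (2*u) du + (0) dv
  For the z component: f_3(F) = 2*v*(-u + 2*v); d F_3 = (-6*u + v) du + (u) dv
Combining and collecting du, dv coefficients:
  coeff of du: 2*u^3 + 21*u^2*v - 29*u*v^2 + 12*u + 4*v^3
  coeff of dv: u*(9*u^2 - 41*u*v + 16*v^2)
F^* omega = (2*u^3 + 21*u^2*v - 29*u*v^2 + 12*u + 4*v^3) du + (u*(9*u^2 - 41*u*v + 16*v^2)) dv.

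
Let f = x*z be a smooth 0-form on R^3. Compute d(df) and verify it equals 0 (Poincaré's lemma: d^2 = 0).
d(df) = 0

Step 1: df = sum_i (∂f/∂x_i) dx_i = (z) dx + (0) dy + (x) dz.
Step 2: Apply d again. Using the 1-form formula, the coefficient of dx ∧ dy in d(df) is ∂^2 f/∂x ∂y - ∂^2 f/∂y ∂x = (0) - (0) = 0 (equality of mixed partials for smooth f).
Similarly for dx ∧ dz and dy ∧ dz — all coefficients vanish. So d(df) = 0.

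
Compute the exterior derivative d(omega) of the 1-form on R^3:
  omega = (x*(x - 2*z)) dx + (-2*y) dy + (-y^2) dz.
d(omega) = (2*x) dx ∧ dz + (-2*y) dy ∧ dz

For a 1-form omega = sum_i f_i dx_i, the exterior derivative is
  d(omega) = sum_{i < j} (∂f_j/∂x_i - ∂f_i/∂x_j) dx_i ∧ dx_j.
  coefficient of dx ∧ dz: ∂f_3/∂x - ∂f_1/∂z = ∂(-y^2)/∂x - ∂(x*(x - 2*z))/∂z = 2*x
  coefficient of dy ∧ dz: ∂f_3/∂y - ∂f_2/∂z = ∂(-y^2)/∂y - ∂(-2*y)/∂z = -2*y
Assembling: d(omega) = (2*x) dx ∧ dz + (-2*y) dy ∧ dz.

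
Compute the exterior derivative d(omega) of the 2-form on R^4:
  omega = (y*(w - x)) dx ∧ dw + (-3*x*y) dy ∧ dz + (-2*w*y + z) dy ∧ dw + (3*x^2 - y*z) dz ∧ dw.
d(omega) = (-w + x) dx ∧ dy ∧ dw + (-3*y) dx ∧ dy ∧ dz + (-z - 1) dy ∧ dz ∧ dw + (6*x) dx ∧ dz ∧ dw

For a 2-form omega = sum_{i<j} g_{ij} dx_i ∧ dx_j, the exterior derivative is
  d(omega) = sum_{i<j} d(g_{ij}) ∧ dx_i ∧ dx_j = sum_{i<j, k} (∂g_{ij}/∂x_k) dx_k ∧ dx_i ∧ dx_j.
Expand each term, using dx_k ∧ dx_i ∧ dx_j = sgn(permutation) dx_{(a)} ∧ dx_{(b)} ∧ dx_{(c)} with (a < b < c) sorted:
  d(y*(w - x)) includes (∂/∂y)(y*(w - x)) dy = (w - x) dy, which multiplied by dx ∧ dw gives (-w + x) dx ∧ dy ∧ dw
  d(-3*x*y) includes (∂/∂x)(-3*x*y) dx = (-3*y) dx, which multiplied by dy ∧ dz gives (-3*y) dx ∧ dy ∧ dz
  d(-2*w*y + z) includes (∂/∂z)(-2*w*y + z) dz = (1) dz, which multiplied by dy ∧ dw gives (-1) dy ∧ dz ∧ dw
  d(3*x^2 - y*z) includes (∂/∂x)(3*x^2 - y*z) dx = (6*x) dx, which multiplied by dz ∧ dw gives (6*x) dx ∧ dz ∧ dw
  d(3*x^2 - y*z) includes (∂/∂y)(3*x^2 - y*z) dy = (-z) dy, which multiplied by dz ∧ dw gives (-z) dy ∧ dz ∧ dw
Collecting like 3-forms: d(omega) = (-w + x) dx ∧ dy ∧ dw + (-3*y) dx ∧ dy ∧ dz + (-z - 1) dy ∧ dz ∧ dw + (6*x) dx ∧ dz ∧ dw.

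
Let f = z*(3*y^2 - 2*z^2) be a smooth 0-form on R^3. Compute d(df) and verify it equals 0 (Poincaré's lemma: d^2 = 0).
d(df) = 0

Step 1: df = sum_i (∂f/∂x_i) dx_i = (0) dx + (6*y*z) dy + (3*y^2 - 6*z^2) dz.
Step 2: Apply d again. Using the 1-form formula, the coefficient of dx ∧ dy in d(df) is ∂^2 f/∂x ∂y - ∂^2 f/∂y ∂x = (0) - (0) = 0 (equality of mixed partials for smooth f).
Similarly for dx ∧ dz and dy ∧ dz — all coefficients vanish. So d(df) = 0.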